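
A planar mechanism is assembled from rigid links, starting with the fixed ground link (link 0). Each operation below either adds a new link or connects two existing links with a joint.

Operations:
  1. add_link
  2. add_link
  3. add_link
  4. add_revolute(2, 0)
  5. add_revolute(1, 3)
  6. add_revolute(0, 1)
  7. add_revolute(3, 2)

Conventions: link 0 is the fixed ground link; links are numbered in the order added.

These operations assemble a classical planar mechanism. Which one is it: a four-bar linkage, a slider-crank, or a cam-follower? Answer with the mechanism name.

links: 4 (incl. ground); joints: 4 revolute, 0 prismatic, 0 higher (cam) pair, forming one closed loop
4 links in a single 4R loop → four-bar linkage

four-bar linkage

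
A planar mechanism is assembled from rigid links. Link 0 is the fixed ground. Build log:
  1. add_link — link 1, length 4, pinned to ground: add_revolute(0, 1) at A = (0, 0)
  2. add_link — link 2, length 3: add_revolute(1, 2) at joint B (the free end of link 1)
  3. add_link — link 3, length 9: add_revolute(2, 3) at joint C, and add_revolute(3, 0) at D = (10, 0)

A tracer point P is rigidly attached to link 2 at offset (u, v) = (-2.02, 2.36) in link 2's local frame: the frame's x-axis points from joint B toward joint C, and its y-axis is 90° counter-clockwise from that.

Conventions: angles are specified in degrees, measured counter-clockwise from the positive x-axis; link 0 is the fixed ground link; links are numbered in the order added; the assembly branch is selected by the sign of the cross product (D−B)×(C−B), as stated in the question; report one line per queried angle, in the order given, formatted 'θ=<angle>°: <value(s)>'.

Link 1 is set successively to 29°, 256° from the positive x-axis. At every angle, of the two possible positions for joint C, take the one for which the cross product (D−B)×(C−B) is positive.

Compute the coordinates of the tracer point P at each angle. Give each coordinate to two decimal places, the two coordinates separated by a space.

A=(0,0), D=(10.00,0)
θ=29°: B = A + 4.00·(cos29°, sin29°) = (3.4985, 1.9392)
θ=29°: |BD| = 6.7846
θ=29°: circle(B,3.00) ∩ circle(D,9.00): a=-1.9139, h=2.3102
θ=29°:   candidates: C₊=(2.3248,4.7001) cross=15.674; C₋=(1.0041,0.2724) cross=-15.674
θ=29°:   branch + wants cross > 0 → take C=(2.3248,4.7001) (cross=15.674)
θ=29°: ex = (C−B)/|BC| = (-0.3912,0.9203); ey = (-0.9203,-0.3912)
θ=29°: P = B + -2.02·ex + 2.36·ey = (2.1169,-0.8431)
θ=256°: B = A + 4.00·(cos256°, sin256°) = (-0.9677, -3.8812)
θ=256°: |BD| = 11.6342
θ=256°: circle(B,3.00) ∩ circle(D,9.00): a=2.7227, h=1.2596
θ=256°:   candidates: C₊=(1.1789,-1.7854) cross=14.655; C₋=(2.0193,-4.1603) cross=-14.655
θ=256°:   branch + wants cross > 0 → take C=(1.1789,-1.7854) (cross=14.655)
θ=256°: ex = (C−B)/|BC| = (0.7155,0.6986); ey = (-0.6986,0.7155)
θ=256°: P = B + -2.02·ex + 2.36·ey = (-4.0617,-3.6037)

θ=29°: 2.12 -0.84
θ=256°: -4.06 -3.60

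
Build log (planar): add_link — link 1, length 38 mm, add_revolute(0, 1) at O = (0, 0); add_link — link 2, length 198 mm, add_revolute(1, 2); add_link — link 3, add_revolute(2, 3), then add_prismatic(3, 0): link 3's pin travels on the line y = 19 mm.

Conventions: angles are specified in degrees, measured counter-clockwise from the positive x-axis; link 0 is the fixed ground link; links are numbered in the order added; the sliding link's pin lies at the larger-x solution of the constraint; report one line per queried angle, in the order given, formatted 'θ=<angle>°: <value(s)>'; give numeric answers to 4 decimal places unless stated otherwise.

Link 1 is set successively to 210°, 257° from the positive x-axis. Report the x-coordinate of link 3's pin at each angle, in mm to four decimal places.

geometry: r = 38 mm, L = 198 mm, e = 19 mm
θ=210°: crank pin P = (r cos θ, r sin θ) = (-32.908965, -19.000000)
θ=210°: h = r sin θ − e = -19.000000 − 19 = -38.000000
θ=210°: x = r cos θ + √(L² − h²) = -32.908965 + 194.319325 = 161.410359
θ=257°: crank pin P = (r cos θ, r sin θ) = (-8.548140, -37.026062)
θ=257°: h = r sin θ − e = -37.026062 − 19 = -56.026062
θ=257°: x = r cos θ + √(L² − h²) = -8.548140 + 189.908084 = 181.359944

θ=210°: 161.4104
θ=257°: 181.3599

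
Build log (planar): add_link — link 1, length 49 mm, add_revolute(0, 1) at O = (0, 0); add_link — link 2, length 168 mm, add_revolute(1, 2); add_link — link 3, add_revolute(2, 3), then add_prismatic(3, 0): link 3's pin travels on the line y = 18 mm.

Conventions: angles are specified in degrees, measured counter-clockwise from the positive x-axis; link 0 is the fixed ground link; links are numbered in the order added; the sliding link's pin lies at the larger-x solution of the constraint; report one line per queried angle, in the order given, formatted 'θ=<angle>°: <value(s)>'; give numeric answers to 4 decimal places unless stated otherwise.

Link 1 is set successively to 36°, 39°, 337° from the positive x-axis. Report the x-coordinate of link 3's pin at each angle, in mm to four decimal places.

geometry: r = 49 mm, L = 168 mm, e = 18 mm
θ=36°: crank pin P = (r cos θ, r sin θ) = (39.641833, 28.801477)
θ=36°: h = r sin θ − e = 28.801477 − 18 = 10.801477
θ=36°: x = r cos θ + √(L² − h²) = 39.641833 + 167.652403 = 207.294235
θ=39°: crank pin P = (r cos θ, r sin θ) = (38.080152, 30.836699)
θ=39°: h = r sin θ − e = 30.836699 − 18 = 12.836699
θ=39°: x = r cos θ + √(L² − h²) = 38.080152 + 167.508863 = 205.589015
θ=337°: crank pin P = (r cos θ, r sin θ) = (45.104738, -19.145825)
θ=337°: h = r sin θ − e = -19.145825 − 18 = -37.145825
θ=337°: x = r cos θ + √(L² − h²) = 45.104738 + 163.841959 = 208.946697

θ=36°: 207.2942
θ=39°: 205.5890
θ=337°: 208.9467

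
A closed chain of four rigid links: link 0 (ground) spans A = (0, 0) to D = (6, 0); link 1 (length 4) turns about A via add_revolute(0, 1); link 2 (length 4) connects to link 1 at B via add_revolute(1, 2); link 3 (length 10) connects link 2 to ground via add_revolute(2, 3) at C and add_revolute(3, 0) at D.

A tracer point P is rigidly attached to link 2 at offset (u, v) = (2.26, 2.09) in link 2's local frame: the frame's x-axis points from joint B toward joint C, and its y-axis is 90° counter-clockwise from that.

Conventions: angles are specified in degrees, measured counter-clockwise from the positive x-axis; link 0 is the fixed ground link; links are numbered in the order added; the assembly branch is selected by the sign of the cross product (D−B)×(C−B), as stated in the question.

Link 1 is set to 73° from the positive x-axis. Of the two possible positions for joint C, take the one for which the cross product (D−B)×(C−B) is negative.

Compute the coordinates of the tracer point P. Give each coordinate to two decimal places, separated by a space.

A=(0,0), D=(6.00,0)
B = A + 4.00·(cos73°, sin73°) = (1.1695, 3.8252)
|BD| = 6.1617
circle(B,4.00) ∩ circle(D,10.00): a=-3.7355, h=1.4304
  candidates: C₊=(-0.8710,7.2656) cross=8.814; C₋=(-2.6470,5.0229) cross=-8.814
  branch - wants cross < 0 → take C=(-2.6470,5.0229) (cross=-8.814)
ex = (C−B)/|BC| = (-0.9541,0.2994); ey = (-0.2994,-0.9541)
P = B + 2.26·ex + 2.09·ey = (-1.6126,2.5078)

-1.61 2.51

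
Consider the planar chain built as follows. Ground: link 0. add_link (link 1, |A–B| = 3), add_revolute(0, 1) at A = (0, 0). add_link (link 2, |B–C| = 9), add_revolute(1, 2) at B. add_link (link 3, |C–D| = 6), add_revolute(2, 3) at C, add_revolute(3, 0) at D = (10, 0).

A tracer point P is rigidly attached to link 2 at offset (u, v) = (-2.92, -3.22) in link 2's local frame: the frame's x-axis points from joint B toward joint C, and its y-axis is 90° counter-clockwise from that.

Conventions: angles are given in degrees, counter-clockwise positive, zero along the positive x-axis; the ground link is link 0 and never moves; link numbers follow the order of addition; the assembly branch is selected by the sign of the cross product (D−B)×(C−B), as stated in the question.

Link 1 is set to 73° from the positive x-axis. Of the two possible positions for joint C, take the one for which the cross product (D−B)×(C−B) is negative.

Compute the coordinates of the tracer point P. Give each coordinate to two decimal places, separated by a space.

A=(0,0), D=(10.00,0)
B = A + 3.00·(cos73°, sin73°) = (0.8771, 2.8689)
|BD| = 9.5634
circle(B,9.00) ∩ circle(D,6.00): a=7.1344, h=5.4864
  candidates: C₊=(9.3288,5.9623) cross=52.468; C₋=(6.0371,-4.5050) cross=-52.468
  branch - wants cross < 0 → take C=(6.0371,-4.5050) (cross=-52.468)
ex = (C−B)/|BC| = (0.5733,-0.8193); ey = (0.8193,0.5733)
P = B + -2.92·ex + -3.22·ey = (-3.4352,3.4152)

-3.44 3.42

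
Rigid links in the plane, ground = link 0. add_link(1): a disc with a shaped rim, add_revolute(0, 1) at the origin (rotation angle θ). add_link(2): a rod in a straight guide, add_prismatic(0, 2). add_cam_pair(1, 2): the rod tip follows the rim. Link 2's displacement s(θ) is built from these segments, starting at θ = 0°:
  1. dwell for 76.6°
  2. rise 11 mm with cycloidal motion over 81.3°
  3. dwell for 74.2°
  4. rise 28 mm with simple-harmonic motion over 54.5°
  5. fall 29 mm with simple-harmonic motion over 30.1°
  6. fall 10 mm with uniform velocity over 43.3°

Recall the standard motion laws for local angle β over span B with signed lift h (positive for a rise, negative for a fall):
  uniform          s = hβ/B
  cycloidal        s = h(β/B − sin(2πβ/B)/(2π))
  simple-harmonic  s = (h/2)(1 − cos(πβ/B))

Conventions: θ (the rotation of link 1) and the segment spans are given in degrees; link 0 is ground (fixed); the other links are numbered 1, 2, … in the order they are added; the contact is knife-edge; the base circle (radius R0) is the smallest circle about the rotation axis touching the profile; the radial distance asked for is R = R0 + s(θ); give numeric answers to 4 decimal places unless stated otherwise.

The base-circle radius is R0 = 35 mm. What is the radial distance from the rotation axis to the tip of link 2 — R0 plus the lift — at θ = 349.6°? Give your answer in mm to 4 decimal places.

segment 1 (0° to 76.6°, dwell): s unchanged at 0.0000
segment 2 (76.6° to 157.9°, cycloidal, h = 11) is passed completely: s = 0.0000 + (11) = 11.0000
segment 3 (157.9° to 232.1°, dwell): s unchanged at 11.0000
segment 4 (232.1° to 286.6°, simple-harmonic, h = 28) is passed completely: s = 11.0000 + (28) = 39.0000
segment 5 (286.6° to 316.7°, simple-harmonic, h = -29) is passed completely: s = 39.0000 + (-29) = 10.0000
θ = 349.6° falls in segment 6 (316.7° to 360°, uniform, h = -10): β = 349.6 − 316.7 = 32.9°, B = 43.3°; Δs = -10·32.9/43.3 = -7.5982; s = 10.0000 − 7.5982 = 2.4018
R = R0 + s = 35 + 2.4018 = 37.4018

37.4018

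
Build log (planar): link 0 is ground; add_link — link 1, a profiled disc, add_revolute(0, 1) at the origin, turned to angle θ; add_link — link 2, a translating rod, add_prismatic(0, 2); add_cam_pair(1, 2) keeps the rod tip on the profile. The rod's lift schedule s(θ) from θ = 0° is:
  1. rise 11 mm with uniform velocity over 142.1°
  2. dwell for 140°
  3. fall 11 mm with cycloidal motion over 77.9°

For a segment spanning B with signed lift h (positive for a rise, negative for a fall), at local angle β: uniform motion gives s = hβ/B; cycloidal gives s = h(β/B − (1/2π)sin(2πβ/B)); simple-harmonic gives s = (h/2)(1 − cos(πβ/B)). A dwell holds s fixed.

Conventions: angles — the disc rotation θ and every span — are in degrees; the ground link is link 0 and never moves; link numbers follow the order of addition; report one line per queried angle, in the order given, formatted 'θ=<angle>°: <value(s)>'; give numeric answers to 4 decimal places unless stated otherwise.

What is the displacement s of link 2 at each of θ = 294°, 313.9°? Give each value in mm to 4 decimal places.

seg 1 [0°–142.1°] uniform, h=11: full span → s += 11 → s = 11.0000
seg 2 [142.1°–282.1°] dwell: s stays 11.0000
seg 3 [282.1°–360°] cycloidal, h=-11: θ=294° here. β=11.9, B=77.9. -11·(0.1528 − sin(2π·0.1528)/(2π)) = -0.2464 → s = 10.7536
seg 3 [282.1°–360°] cycloidal, h=-11: θ=313.9° here. β=31.8, B=77.9. -11·(0.4082 − sin(2π·0.4082)/(2π)) = -3.5358 → s = 7.4642

θ=294°: 10.7536
θ=313.9°: 7.4642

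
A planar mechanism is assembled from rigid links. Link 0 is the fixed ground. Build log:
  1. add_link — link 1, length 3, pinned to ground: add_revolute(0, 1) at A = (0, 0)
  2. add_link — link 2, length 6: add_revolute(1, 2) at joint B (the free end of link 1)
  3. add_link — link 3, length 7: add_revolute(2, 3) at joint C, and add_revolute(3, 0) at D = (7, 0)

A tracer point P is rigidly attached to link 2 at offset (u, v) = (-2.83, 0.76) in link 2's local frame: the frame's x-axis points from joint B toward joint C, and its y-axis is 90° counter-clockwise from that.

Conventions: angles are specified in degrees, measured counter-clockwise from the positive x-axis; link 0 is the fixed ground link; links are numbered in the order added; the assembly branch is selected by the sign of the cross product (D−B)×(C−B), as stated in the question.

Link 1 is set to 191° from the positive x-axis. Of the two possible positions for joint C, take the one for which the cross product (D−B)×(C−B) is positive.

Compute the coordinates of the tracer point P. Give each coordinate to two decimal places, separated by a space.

A=(0,0), D=(7.00,0)
B = A + 3.00·(cos191°, sin191°) = (-2.9449, -0.5724)
|BD| = 9.9613
circle(B,6.00) ∩ circle(D,7.00): a=4.3281, h=4.1554
  candidates: C₊=(1.1373,3.8248) cross=41.393; C₋=(1.6149,-4.4722) cross=-41.393
  branch + wants cross > 0 → take C=(1.1373,3.8248) (cross=41.393)
ex = (C−B)/|BC| = (0.6804,0.7329); ey = (-0.7329,0.6804)
P = B + -2.83·ex + 0.76·ey = (-5.4273,-2.1294)

-5.43 -2.13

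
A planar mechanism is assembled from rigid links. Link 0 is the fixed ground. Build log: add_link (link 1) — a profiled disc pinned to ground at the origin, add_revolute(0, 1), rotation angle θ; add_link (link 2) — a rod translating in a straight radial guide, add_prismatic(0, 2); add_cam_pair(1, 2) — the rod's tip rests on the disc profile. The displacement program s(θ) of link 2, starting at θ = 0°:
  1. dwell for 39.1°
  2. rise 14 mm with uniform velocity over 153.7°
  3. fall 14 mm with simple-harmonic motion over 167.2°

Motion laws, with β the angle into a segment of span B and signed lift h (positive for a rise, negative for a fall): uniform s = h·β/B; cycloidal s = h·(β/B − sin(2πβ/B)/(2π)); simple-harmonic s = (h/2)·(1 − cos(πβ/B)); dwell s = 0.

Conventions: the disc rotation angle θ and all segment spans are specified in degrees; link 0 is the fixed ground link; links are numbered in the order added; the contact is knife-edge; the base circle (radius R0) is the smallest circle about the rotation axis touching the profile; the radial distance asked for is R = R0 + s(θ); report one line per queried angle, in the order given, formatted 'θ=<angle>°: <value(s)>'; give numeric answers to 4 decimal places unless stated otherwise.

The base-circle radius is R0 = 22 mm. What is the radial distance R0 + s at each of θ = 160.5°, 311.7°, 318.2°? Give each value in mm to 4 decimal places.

seg 1 [0°–39.1°] dwell: s stays 0.0000
seg 2 [39.1°–192.8°] uniform, h=14: θ=160.5° here. β=121.4, B=153.7. 14·121.4/153.7 = 11.0579 → s = 11.0579
seg 2 [39.1°–192.8°] uniform, h=14: full span → s += 14 → s = 14.0000
seg 3 [192.8°–360°] simple-harmonic, h=-14: θ=311.7° here. β=118.9, B=167.2. -14/2·(1 − cos(π·0.7111)) = -11.3099 → s = 2.6901
seg 3 [192.8°–360°] simple-harmonic, h=-14: θ=318.2° here. β=125.4, B=167.2. -14/2·(1 − cos(π·0.7500)) = -11.9497 → s = 2.0503
θ=160.5°: R = R0 + s = 22 + 11.0579 = 33.0579
θ=311.7°: R = R0 + s = 22 + 2.6901 = 24.6901
θ=318.2°: R = R0 + s = 22 + 2.0503 = 24.0503

θ=160.5°: 33.0579
θ=311.7°: 24.6901
θ=318.2°: 24.0503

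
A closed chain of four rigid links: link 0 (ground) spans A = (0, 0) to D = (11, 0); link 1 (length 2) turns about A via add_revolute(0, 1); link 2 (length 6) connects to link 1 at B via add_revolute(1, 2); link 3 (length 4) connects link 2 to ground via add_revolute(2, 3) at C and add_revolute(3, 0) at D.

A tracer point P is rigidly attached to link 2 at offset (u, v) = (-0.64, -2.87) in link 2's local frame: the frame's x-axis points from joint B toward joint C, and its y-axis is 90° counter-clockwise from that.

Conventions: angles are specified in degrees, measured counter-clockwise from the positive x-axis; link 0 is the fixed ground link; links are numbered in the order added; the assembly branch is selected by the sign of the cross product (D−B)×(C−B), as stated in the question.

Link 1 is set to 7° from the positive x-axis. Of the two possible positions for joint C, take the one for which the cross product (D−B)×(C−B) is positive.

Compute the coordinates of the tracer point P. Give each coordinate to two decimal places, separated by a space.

A=(0,0), D=(11.00,0)
B = A + 2.00·(cos7°, sin7°) = (1.9851, 0.2437)
|BD| = 9.0182
circle(B,6.00) ∩ circle(D,4.00): a=5.6180, h=2.1068
  candidates: C₊=(7.6579,2.1979) cross=18.999; C₋=(7.5441,-2.0141) cross=-18.999
  branch + wants cross > 0 → take C=(7.6579,2.1979) (cross=18.999)
ex = (C−B)/|BC| = (0.9455,0.3257); ey = (-0.3257,0.9455)
P = B + -0.64·ex + -2.87·ey = (2.3147,-2.6782)

2.31 -2.68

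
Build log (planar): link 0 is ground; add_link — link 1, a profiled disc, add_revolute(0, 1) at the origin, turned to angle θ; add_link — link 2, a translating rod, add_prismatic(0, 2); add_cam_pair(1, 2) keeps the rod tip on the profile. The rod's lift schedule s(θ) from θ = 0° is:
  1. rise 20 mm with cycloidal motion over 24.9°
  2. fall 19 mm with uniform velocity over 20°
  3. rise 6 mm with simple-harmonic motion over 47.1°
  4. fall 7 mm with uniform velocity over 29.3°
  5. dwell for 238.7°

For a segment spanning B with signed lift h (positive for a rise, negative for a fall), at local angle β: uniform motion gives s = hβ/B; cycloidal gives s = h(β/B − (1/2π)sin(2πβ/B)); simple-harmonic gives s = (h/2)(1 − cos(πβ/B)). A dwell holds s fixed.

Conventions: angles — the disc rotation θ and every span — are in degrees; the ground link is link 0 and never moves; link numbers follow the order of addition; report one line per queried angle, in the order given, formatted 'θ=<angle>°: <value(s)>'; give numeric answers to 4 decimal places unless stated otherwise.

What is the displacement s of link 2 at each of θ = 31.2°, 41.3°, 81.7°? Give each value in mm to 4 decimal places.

seg 1 [0°–24.9°] cycloidal, h=20: full span → s += 20 → s = 20.0000
seg 2 [24.9°–44.9°] uniform, h=-19: θ=31.2° here. β=6.3, B=20. -19·6.3/20 = -5.9850 → s = 14.0150
seg 2 [24.9°–44.9°] uniform, h=-19: θ=41.3° here. β=16.4, B=20. -19·16.4/20 = -15.5800 → s = 4.4200
seg 2 [24.9°–44.9°] uniform, h=-19: full span → s += -19 → s = 1.0000
seg 3 [44.9°–92°] simple-harmonic, h=6: θ=81.7° here. β=36.8, B=47.1. 6/2·(1 − cos(π·0.7813)) = 5.3194 → s = 6.3194

θ=31.2°: 14.0150
θ=41.3°: 4.4200
θ=81.7°: 6.3194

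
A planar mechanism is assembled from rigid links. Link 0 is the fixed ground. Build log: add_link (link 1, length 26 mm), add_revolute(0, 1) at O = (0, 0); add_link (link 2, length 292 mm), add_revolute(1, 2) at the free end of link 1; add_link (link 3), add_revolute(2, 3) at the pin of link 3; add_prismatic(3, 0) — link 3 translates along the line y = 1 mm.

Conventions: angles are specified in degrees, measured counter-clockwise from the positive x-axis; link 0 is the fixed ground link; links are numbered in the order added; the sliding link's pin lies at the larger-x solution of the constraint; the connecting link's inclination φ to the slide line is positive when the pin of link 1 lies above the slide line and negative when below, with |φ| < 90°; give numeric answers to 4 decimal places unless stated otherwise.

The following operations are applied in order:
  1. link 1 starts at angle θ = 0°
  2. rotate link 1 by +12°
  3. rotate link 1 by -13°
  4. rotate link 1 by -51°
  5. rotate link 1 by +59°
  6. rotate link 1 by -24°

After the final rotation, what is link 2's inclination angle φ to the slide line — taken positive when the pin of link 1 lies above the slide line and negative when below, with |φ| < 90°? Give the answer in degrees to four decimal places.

geometry: r = 26 mm, L = 292 mm, e = 1 mm; θ starts at 0°
rotate link 1 by +12°: θ ← 0° +12° = 12°
rotate link 1 by -13°: θ ← 12° -13° = -1°
rotate link 1 by -51°: θ ← -1° -51° = -52°
rotate link 1 by +59°: θ ← -52° +59° = 7°
rotate link 1 by -24°: θ ← 7° -24° = -17°
h = r sin θ − e = -7.601664 − 1 = -8.601664
sin φ = h / L = -8.601664 / 292 = -0.02945775
φ = arcsin(-0.02945775) = -1.688049°

-1.6880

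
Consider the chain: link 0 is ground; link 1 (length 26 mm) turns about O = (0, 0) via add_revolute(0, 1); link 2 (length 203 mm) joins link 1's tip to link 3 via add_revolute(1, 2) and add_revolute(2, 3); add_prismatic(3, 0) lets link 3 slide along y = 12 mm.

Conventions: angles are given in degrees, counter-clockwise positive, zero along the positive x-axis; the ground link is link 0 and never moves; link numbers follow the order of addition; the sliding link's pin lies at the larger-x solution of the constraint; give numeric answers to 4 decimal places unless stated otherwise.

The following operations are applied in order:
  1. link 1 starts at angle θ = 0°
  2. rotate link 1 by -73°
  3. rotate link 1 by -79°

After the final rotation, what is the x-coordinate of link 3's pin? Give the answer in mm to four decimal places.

geometry: r = 26 mm, L = 203 mm, e = 12 mm; θ starts at 0°
rotate link 1 by -73°: θ ← 0° -73° = -73°
rotate link 1 by -79°: θ ← -73° -79° = -152°
crank pin P = (r cos θ, r sin θ) = (-22.956637, -12.206261)
h = r sin θ − e = -12.206261 − 12 = -24.206261
x = r cos θ + √(L² − h²) = -22.956637 + 201.551624 = 178.594986

178.5950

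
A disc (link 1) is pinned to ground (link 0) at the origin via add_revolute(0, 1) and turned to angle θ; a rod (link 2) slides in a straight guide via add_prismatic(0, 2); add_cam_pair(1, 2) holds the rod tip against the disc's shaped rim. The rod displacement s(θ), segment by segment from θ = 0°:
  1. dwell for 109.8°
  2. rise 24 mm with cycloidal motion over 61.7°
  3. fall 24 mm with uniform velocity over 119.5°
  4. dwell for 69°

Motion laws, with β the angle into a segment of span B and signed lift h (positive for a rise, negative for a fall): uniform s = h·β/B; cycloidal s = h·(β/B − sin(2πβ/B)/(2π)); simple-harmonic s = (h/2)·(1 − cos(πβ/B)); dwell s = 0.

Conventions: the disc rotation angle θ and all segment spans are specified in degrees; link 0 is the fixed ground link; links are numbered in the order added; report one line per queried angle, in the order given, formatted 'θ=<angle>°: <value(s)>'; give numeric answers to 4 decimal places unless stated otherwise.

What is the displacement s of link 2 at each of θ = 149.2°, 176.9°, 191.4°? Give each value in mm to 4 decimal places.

segment 1 (0° to 109.8°, dwell): s unchanged at 0.0000
θ = 149.2° falls in segment 2 (109.8° to 171.5°, cycloidal, h = 24): β = 149.2 − 109.8 = 39.4°, B = 61.7°; Δs = 24·(0.6386 − sin(2π·0.6386)/(2π)) = 18.2470; s = 0.0000 + 18.2470 = 18.2470
segment 2 (109.8° to 171.5°, cycloidal, h = 24) is passed completely: s = 0.0000 + (24) = 24.0000
θ = 176.9° falls in segment 3 (171.5° to 291°, uniform, h = -24): β = 176.9 − 171.5 = 5.4°, B = 119.5°; Δs = -24·5.4/119.5 = -1.0845; s = 24.0000 − 1.0845 = 22.9155
θ = 191.4° falls in segment 3 (171.5° to 291°, uniform, h = -24): β = 191.4 − 171.5 = 19.9°, B = 119.5°; Δs = -24·19.9/119.5 = -3.9967; s = 24.0000 − 3.9967 = 20.0033

θ=149.2°: 18.2470
θ=176.9°: 22.9155
θ=191.4°: 20.0033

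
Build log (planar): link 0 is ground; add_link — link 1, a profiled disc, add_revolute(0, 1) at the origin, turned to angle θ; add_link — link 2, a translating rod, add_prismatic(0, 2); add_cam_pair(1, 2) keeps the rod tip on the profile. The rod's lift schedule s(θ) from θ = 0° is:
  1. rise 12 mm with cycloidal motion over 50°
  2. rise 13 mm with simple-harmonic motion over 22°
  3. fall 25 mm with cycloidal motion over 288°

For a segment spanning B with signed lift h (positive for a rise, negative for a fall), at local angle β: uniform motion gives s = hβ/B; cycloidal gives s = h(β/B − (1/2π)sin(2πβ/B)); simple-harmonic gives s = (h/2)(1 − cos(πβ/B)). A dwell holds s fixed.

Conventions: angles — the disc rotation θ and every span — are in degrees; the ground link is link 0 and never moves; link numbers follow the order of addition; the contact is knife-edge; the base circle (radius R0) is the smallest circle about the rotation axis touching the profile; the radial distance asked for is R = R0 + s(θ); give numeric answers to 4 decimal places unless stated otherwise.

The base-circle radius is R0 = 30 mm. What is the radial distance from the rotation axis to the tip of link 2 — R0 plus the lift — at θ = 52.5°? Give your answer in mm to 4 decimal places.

seg 1 [0°–50°] cycloidal, h=12: full span → s += 12 → s = 12.0000
seg 2 [50°–72°] simple-harmonic, h=13: θ=52.5° here. β=2.5, B=22. 13/2·(1 − cos(π·0.1136)) = 0.4098 → s = 12.4098
R = R0 + s = 30 + 12.4098 = 42.4098

42.4098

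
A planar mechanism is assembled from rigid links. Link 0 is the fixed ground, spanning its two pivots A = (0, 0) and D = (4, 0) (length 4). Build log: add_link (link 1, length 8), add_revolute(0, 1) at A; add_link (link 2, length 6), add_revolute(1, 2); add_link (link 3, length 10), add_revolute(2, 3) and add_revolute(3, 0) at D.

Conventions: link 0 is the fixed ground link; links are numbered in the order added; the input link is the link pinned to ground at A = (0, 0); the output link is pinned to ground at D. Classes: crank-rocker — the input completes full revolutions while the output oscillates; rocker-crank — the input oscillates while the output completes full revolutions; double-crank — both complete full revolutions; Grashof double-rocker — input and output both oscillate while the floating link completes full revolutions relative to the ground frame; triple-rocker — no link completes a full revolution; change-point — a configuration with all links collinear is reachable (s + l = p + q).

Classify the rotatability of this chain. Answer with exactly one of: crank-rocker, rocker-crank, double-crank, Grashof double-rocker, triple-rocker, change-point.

lengths: ground=4, input=8, coupler=6, output=10
sorted: s=4 (shortest), l=10 (longest), p+q=14
s + l = 14 vs p + q = 14
s + l = p + q → change-point (collinear configuration reachable)

change-point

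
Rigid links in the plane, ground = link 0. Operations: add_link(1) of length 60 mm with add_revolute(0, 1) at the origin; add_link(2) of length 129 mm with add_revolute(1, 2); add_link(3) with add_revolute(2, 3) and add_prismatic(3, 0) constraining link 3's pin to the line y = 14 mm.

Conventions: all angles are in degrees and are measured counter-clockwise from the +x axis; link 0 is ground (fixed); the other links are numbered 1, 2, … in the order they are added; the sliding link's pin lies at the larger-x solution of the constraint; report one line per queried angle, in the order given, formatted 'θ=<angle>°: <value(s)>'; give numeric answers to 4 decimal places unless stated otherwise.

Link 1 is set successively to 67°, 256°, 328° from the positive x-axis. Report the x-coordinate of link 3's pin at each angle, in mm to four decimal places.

geometry: r = 60 mm, L = 129 mm, e = 14 mm
θ=67°: crank pin P = (r cos θ, r sin θ) = (23.443868, 55.230291)
θ=67°: h = r sin θ − e = 55.230291 − 14 = 41.230291
θ=67°: x = r cos θ + √(L² − h²) = 23.443868 + 122.233641 = 145.677509
θ=256°: crank pin P = (r cos θ, r sin θ) = (-14.515314, -58.217744)
θ=256°: h = r sin θ − e = -58.217744 − 14 = -72.217744
θ=256°: x = r cos θ + √(L² − h²) = -14.515314 + 106.890587 = 92.375273
θ=328°: crank pin P = (r cos θ, r sin θ) = (50.882886, -31.795156)
θ=328°: h = r sin θ − e = -31.795156 − 14 = -45.795156
θ=328°: x = r cos θ + √(L² − h²) = 50.882886 + 120.597694 = 171.480579

θ=67°: 145.6775
θ=256°: 92.3753
θ=328°: 171.4806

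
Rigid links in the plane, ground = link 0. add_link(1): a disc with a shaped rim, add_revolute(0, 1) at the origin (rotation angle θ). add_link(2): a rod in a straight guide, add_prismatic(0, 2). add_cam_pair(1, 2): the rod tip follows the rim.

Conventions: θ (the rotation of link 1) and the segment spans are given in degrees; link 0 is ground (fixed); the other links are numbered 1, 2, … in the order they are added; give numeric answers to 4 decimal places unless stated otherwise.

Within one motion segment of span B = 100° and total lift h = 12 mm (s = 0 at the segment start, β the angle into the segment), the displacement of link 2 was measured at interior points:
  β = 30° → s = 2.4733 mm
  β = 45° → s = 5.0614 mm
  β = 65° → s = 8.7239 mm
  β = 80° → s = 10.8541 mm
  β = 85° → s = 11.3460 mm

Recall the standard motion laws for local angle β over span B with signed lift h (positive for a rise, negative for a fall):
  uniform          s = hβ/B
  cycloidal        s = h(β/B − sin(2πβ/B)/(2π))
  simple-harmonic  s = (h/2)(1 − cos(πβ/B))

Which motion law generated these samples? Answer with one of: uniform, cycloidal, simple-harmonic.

candidates at β/B = r: uniform s = h·r (linear in β); cycloidal s = h·(r − sin(2πr)/(2π)); simple-harmonic s = (h/2)(1 − cos(πr))
β=30°: printed 2.4733 | uniform 3.6000, cycloidal 1.7836, simple-harmonic 2.4733
β=45°: printed 5.0614 | uniform 5.4000, cycloidal 4.8098, simple-harmonic 5.0614
β=65°: printed 8.7239 | uniform 7.8000, cycloidal 9.3451, simple-harmonic 8.7239
β=80°: printed 10.8541 | uniform 9.6000, cycloidal 11.4164, simple-harmonic 10.8541
β=85°: printed 11.3460 | uniform 10.2000, cycloidal 11.7451, simple-harmonic 11.3460
only one law matches every sample → simple-harmonic

simple-harmonic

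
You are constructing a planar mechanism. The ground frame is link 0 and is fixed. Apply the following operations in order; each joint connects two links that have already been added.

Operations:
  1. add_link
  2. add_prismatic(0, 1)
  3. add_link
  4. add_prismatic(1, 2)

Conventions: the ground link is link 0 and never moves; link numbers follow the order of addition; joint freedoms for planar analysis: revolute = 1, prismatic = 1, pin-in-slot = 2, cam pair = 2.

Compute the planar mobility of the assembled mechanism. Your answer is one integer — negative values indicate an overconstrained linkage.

(L,J1,J2)=(1,0,0); link0 fixed
link1: (2,0,0)
P 0-1 [J1]: (2,1,0)
link2: (3,1,0)
P 1-2 [J1]: (3,2,0)
Grübler: 3·2 − 2·2 − 0 = 2

M = 2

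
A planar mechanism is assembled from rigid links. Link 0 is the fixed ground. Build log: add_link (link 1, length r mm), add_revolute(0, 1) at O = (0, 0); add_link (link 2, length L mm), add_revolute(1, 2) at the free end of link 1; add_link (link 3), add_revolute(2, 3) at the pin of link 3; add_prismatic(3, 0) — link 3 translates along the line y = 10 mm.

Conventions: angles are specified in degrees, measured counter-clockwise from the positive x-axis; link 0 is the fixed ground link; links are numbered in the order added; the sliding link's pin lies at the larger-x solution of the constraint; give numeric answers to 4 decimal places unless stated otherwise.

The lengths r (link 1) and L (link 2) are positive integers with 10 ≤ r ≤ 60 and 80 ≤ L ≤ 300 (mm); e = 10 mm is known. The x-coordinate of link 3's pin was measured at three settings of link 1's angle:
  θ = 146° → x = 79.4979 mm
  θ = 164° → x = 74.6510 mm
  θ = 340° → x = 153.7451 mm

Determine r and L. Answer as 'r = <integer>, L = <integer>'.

constraint per measurement: (x − r cos θ)² + (r sin θ − e)² = L²
subtracting the θ₁ and θ₂ equations cancels the r² and L² terms:
r = (x₁² − x₂²) / (2[(x₁cos θ₁ + e sin θ₁) − (x₂cos θ₂ + e sin θ₂)]) = 42.9989 → r = 43
L² = (x₁ − r cos θ₁)² + (r sin θ₁ − e)² = 13455.9904 → L = 116.0000 → L = 116
check at θ₃=340°: x = 153.7451 (printed 153.7451) ✓

r = 43, L = 116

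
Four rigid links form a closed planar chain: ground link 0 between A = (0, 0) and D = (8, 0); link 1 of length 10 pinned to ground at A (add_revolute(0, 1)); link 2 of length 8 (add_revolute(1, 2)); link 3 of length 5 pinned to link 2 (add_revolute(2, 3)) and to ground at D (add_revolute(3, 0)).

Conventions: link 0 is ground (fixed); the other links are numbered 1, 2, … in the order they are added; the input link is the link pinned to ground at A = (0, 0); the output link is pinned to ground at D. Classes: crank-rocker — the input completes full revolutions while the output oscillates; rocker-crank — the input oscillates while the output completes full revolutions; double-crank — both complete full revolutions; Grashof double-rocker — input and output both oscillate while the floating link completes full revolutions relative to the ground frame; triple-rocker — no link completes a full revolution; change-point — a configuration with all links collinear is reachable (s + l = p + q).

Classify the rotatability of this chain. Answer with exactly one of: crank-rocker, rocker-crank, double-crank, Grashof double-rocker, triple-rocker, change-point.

lengths: ground=8, input=10, coupler=8, output=5
sorted: s=5 (shortest), l=10 (longest), p+q=16
s + l = 15 vs p + q = 16
s + l < p + q (Grashof) with shortest = output link → rocker-crank

rocker-crank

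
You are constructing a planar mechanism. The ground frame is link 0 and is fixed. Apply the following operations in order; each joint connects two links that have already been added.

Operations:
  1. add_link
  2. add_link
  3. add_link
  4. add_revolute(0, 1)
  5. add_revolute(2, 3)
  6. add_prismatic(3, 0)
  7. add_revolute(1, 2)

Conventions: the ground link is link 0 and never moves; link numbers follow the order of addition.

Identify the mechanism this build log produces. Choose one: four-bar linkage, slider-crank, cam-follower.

links: 4 (incl. ground); joints: 3 revolute, 1 prismatic, 0 higher (cam) pair, forming one closed loop
4 links, 3 revolutes + 1 prismatic in one loop → slider-crank

slider-crank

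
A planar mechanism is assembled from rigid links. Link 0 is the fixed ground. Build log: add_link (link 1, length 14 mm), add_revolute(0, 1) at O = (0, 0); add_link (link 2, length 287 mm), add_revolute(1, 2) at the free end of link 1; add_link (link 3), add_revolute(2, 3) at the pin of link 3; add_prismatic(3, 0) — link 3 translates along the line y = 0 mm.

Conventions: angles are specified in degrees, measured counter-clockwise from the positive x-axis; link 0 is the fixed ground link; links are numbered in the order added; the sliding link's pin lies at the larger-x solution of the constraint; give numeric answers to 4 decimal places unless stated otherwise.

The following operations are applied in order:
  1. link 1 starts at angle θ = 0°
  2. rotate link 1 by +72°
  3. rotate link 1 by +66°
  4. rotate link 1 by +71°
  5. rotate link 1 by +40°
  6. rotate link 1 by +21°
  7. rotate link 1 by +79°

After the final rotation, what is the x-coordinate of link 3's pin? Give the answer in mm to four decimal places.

geometry: r = 14 mm, L = 287 mm, e = 0 mm; θ starts at 0°
rotate link 1 by +72°: θ ← 0° +72° = 72°
rotate link 1 by +66°: θ ← 72° +66° = 138°
rotate link 1 by +71°: θ ← 138° +71° = 209°
rotate link 1 by +40°: θ ← 209° +40° = 249°
rotate link 1 by +21°: θ ← 249° +21° = 270°
rotate link 1 by +79°: θ ← 270° +79° = 349°
crank pin P = (r cos θ, r sin θ) = (13.742781, -2.671326)
h = r sin θ − e = -2.671326 − 0 = -2.671326
x = r cos θ + √(L² − h²) = 13.742781 + 286.987568 = 300.730348

300.7303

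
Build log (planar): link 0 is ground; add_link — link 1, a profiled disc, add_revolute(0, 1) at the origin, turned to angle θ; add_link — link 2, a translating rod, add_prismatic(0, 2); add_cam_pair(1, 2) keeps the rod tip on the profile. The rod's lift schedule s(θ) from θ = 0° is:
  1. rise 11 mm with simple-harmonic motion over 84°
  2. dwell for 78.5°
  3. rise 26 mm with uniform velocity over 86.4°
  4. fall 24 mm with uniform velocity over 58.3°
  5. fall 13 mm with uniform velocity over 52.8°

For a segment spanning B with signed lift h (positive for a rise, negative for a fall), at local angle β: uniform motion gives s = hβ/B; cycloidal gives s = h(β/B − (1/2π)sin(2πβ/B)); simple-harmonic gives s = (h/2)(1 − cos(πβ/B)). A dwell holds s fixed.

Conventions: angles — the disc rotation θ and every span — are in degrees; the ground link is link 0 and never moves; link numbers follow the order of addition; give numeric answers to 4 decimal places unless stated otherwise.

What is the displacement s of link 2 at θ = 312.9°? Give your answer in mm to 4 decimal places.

seg 1 [0°–84°] simple-harmonic, h=11: full span → s += 11 → s = 11.0000
seg 2 [84°–162.5°] dwell: s stays 11.0000
seg 3 [162.5°–248.9°] uniform, h=26: full span → s += 26 → s = 37.0000
seg 4 [248.9°–307.2°] uniform, h=-24: full span → s += -24 → s = 13.0000
seg 5 [307.2°–360°] uniform, h=-13: θ=312.9° here. β=5.7, B=52.8. -13·5.7/52.8 = -1.4034 → s = 11.5966

11.5966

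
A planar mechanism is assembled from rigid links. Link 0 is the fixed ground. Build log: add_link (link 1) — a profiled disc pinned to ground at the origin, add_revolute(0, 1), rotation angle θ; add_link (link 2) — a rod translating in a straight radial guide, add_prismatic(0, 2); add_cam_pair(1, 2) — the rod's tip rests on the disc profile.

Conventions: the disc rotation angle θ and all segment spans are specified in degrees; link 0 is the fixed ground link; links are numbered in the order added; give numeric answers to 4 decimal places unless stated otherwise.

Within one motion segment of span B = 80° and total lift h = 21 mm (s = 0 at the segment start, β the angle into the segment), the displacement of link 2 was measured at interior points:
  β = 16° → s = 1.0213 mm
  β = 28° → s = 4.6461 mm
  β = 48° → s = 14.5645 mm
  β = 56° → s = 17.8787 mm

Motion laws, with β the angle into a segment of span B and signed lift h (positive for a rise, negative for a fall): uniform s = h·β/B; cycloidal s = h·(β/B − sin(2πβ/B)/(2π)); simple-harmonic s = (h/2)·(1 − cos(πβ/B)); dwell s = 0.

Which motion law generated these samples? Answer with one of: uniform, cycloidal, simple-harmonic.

candidates at β/B = r: uniform s = h·r (linear in β); cycloidal s = h·(r − sin(2πr)/(2π)); simple-harmonic s = (h/2)(1 − cos(πr))
β=16°: printed 1.0213 | uniform 4.2000, cycloidal 1.0213, simple-harmonic 2.0053
β=28°: printed 4.6461 | uniform 7.3500, cycloidal 4.6461, simple-harmonic 5.7331
β=48°: printed 14.5645 | uniform 12.6000, cycloidal 14.5645, simple-harmonic 13.7447
β=56°: printed 17.8787 | uniform 14.7000, cycloidal 17.8787, simple-harmonic 16.6717
only one law matches every sample → cycloidal

cycloidal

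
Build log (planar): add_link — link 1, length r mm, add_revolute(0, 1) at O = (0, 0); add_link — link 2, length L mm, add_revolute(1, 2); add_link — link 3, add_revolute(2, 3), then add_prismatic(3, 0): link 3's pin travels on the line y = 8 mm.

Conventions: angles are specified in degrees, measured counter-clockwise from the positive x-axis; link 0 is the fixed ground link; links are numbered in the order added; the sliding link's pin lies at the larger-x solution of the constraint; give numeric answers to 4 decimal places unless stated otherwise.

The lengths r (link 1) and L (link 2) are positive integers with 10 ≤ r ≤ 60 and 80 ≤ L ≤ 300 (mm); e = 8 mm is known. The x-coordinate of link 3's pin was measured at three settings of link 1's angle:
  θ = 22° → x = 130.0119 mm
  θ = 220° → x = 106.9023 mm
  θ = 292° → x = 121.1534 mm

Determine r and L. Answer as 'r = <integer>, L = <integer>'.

constraint per measurement: (x − r cos θ)² + (r sin θ − e)² = L²
subtracting the θ₁ and θ₂ equations cancels the r² and L² terms:
r = (x₁² − x₂²) / (2[(x₁cos θ₁ + e sin θ₁) − (x₂cos θ₂ + e sin θ₂)]) = 13.0000 → r = 13
L² = (x₁ − r cos θ₁)² + (r sin θ₁ − e)² = 13924.0077 → L = 118.0000 → L = 118
check at θ₃=292°: x = 121.1534 (printed 121.1534) ✓

r = 13, L = 118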